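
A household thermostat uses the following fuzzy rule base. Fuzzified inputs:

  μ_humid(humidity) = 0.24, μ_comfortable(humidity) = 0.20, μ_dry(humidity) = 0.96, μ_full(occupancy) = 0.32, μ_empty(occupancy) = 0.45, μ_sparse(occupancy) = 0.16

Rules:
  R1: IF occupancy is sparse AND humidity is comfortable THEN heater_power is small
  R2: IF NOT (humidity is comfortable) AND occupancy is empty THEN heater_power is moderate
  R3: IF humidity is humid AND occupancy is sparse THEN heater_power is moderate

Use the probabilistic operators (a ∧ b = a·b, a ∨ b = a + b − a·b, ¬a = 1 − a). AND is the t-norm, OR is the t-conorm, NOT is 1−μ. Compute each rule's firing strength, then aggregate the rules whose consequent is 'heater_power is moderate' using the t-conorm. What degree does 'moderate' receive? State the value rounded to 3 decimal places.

R1: sparse=0.16, comfortable=0.20; AND[a·b] → w = 0.0320
R2: ¬comfortable=1−0.20=0.80, empty=0.45; AND[a·b] → w = 0.3600
R3: humid=0.24, sparse=0.16; AND[a·b] → w = 0.0384
Rules with consequent 'moderate': {R2, R3} → strengths 0.3600, 0.0384
Aggregate via t-conorm [a + b − a·b]: 0.3846

0.385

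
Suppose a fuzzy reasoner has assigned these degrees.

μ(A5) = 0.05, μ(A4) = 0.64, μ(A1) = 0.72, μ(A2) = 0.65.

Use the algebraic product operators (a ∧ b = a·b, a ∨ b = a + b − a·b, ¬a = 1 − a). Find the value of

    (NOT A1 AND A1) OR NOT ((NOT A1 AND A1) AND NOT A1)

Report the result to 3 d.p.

0.955

NOT A1 = 1 − 0.7200 = 0.2800
NOT A1 AND A1 = a·b on (0.2800, 0.7200) = 0.2016
NOT A1 = 1 − 0.7200 = 0.2800
NOT A1 AND A1 = a·b on (0.2800, 0.7200) = 0.2016
NOT A1 = 1 − 0.7200 = 0.2800
(NOT A1 AND A1) AND NOT A1 = a·b on (0.2016, 0.2800) = 0.0564
NOT ((NOT A1 AND A1) AND NOT A1) = 1 − 0.0564 = 0.9436
(NOT A1 AND A1) OR NOT ((NOT A1 AND A1) AND NOT A1) = a + b − a·b on (0.2016, 0.9436) = 0.9549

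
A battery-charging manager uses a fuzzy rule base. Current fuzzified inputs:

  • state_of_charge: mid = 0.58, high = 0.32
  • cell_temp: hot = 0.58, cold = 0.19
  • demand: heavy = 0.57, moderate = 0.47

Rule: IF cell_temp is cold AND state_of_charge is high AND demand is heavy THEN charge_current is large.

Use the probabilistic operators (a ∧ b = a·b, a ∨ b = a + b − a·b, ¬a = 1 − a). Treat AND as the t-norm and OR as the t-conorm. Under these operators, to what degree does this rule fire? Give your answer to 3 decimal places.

0.035

firing strength: cold=0.19, high=0.32, heavy=0.57; AND[a·b] → w = 0.0347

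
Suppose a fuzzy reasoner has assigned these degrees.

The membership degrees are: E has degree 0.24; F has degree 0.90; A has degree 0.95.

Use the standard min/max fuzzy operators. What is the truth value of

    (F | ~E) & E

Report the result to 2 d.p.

0.24

~E = 1 − 0.24 = 0.76
F | ~E = max(a, b) on (0.90, 0.76) = 0.90
(F | ~E) & E = min(a, b) on (0.90, 0.24) = 0.24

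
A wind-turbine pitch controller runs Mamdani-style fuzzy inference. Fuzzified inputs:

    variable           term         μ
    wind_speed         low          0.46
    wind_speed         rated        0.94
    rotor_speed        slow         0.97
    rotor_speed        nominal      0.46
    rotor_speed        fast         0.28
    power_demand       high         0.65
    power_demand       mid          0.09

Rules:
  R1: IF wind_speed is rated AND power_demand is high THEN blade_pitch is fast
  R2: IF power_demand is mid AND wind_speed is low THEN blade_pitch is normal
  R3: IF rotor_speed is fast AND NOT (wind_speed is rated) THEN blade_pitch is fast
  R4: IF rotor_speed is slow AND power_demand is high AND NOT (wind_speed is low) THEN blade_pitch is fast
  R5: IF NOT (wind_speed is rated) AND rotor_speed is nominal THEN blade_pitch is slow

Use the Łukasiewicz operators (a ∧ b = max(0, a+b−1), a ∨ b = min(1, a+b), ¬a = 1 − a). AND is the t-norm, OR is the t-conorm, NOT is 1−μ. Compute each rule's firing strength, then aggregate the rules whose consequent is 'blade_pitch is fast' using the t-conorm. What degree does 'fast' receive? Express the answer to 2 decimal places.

R1: rated=0.94, high=0.65; AND[max(0, a+b−1)] → w = 0.59
R2: mid=0.09, low=0.46; AND[max(0, a+b−1)] → w = 0.00
R3: fast=0.28, ¬rated=1−0.94=0.06; AND[max(0, a+b−1)] → w = 0.00
R4: slow=0.97, high=0.65, ¬low=1−0.46=0.54; AND[max(0, a+b−1)] → w = 0.16
R5: ¬rated=1−0.94=0.06, nominal=0.46; AND[max(0, a+b−1)] → w = 0.00
Rules with consequent 'fast': {R1, R3, R4} → strengths 0.59, 0.00, 0.16
Aggregate via t-conorm [min(1, a+b)]: 0.75

0.75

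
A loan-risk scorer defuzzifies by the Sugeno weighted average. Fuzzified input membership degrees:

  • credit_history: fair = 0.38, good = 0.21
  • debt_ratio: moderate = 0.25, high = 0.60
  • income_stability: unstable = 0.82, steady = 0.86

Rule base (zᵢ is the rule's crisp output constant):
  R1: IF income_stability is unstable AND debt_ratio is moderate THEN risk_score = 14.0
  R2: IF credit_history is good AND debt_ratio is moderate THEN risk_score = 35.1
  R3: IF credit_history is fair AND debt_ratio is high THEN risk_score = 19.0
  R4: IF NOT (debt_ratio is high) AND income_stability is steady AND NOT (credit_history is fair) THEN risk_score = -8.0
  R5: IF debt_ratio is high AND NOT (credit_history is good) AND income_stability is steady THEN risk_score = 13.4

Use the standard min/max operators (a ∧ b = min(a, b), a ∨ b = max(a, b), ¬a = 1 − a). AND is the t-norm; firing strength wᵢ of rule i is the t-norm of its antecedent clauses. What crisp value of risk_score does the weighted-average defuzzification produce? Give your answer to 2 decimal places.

12.46

R1 (z=14.0): unstable=0.82, moderate=0.25; AND[min(a, b)] → w = 0.25
R2 (z=35.1): good=0.21, moderate=0.25; AND[min(a, b)] → w = 0.21
R3 (z=19.0): fair=0.38, high=0.60; AND[min(a, b)] → w = 0.38
R4 (z=-8.0): ¬high=1−0.60=0.40, steady=0.86, ¬fair=1−0.38=0.62; AND[min(a, b)] → w = 0.40
R5 (z=13.4): high=0.60, ¬good=1−0.21=0.79, steady=0.86; AND[min(a, b)] → w = 0.60
Weighted average = (0.25·14.0 + 0.21·35.1 + 0.38·19.0 + 0.40·-8.0 + 0.60·13.4) / (0.25 + 0.21 + 0.38 + 0.40 + 0.60)
  = 22.9310 / 1.8400 = 12.46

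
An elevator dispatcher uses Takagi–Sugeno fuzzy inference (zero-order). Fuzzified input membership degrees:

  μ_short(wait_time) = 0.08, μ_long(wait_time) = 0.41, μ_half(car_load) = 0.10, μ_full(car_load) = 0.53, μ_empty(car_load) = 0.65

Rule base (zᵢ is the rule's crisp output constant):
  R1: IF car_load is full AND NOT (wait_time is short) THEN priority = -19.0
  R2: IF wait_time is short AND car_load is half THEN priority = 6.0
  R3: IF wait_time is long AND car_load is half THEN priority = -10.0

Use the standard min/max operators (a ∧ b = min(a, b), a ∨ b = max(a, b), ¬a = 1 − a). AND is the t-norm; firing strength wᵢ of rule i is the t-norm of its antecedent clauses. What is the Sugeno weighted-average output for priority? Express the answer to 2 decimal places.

-14.92

R1 (z=-19.0): full=0.53, ¬short=1−0.08=0.92; AND[min(a, b)] → w = 0.53
R2 (z=6.0): short=0.08, half=0.10; AND[min(a, b)] → w = 0.08
R3 (z=-10.0): long=0.41, half=0.10; AND[min(a, b)] → w = 0.10
Weighted average = (0.53·-19.0 + 0.08·6.0 + 0.10·-10.0) / (0.53 + 0.08 + 0.10)
  = -10.5900 / 0.7100 = -14.92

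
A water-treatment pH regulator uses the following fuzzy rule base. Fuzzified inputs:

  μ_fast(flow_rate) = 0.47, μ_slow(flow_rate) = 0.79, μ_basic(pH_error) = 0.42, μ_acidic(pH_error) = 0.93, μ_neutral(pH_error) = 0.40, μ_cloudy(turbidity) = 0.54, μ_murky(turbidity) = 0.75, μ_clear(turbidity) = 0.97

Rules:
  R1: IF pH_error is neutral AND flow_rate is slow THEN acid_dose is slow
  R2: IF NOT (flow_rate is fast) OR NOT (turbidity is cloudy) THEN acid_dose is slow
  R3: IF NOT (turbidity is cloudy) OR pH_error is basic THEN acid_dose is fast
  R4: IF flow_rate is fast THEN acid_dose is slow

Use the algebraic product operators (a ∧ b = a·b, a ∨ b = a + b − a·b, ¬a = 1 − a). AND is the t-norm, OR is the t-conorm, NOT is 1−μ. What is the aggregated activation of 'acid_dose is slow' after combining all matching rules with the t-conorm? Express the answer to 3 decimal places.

R1: neutral=0.40, slow=0.79; AND[a·b] → w = 0.3160
R2: ¬fast=1−0.47=0.53, ¬cloudy=1−0.54=0.46; OR[a + b − a·b] → w = 0.7462
R3: ¬cloudy=1−0.54=0.46, basic=0.42; OR[a + b − a·b] → w = 0.6868
R4: fast=0.47 → w = 0.4700
Rules with consequent 'slow': {R1, R2, R4} → strengths 0.3160, 0.7462, 0.4700
Aggregate via t-conorm [a + b − a·b]: 0.9080

0.908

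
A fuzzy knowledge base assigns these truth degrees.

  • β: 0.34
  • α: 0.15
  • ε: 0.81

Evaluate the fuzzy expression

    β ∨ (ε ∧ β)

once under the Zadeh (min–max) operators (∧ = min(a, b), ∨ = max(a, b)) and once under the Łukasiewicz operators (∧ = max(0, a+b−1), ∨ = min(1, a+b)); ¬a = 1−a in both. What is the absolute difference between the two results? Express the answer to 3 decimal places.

Under Zadeh (min–max):
  ε ∧ β = min(a, b) on (0.81, 0.34) = 0.34
  β ∨ (ε ∧ β) = max(a, b) on (0.34, 0.34) = 0.34
  → value = 0.3400
Under Łukasiewicz:
  ε ∧ β = max(0, a+b−1) on (0.81, 0.34) = 0.15
  β ∨ (ε ∧ β) = min(1, a+b) on (0.34, 0.15) = 0.49
  → value = 0.4900
|0.3400 − 0.4900| = 0.150

0.150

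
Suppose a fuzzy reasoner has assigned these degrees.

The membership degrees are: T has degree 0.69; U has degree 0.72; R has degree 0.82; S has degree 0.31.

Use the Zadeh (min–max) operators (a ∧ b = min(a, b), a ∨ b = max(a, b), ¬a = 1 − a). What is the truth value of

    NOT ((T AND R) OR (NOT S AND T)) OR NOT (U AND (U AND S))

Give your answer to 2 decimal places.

T AND R = min(a, b) on (0.69, 0.82) = 0.69
NOT S = 1 − 0.31 = 0.69
NOT S AND T = min(a, b) on (0.69, 0.69) = 0.69
(T AND R) OR (NOT S AND T) = max(a, b) on (0.69, 0.69) = 0.69
NOT ((T AND R) OR (NOT S AND T)) = 1 − 0.69 = 0.31
U AND S = min(a, b) on (0.72, 0.31) = 0.31
U AND (U AND S) = min(a, b) on (0.72, 0.31) = 0.31
NOT (U AND (U AND S)) = 1 − 0.31 = 0.69
NOT ((T AND R) OR (NOT S AND T)) OR NOT (U AND (U AND S)) = max(a, b) on (0.31, 0.69) = 0.69

0.69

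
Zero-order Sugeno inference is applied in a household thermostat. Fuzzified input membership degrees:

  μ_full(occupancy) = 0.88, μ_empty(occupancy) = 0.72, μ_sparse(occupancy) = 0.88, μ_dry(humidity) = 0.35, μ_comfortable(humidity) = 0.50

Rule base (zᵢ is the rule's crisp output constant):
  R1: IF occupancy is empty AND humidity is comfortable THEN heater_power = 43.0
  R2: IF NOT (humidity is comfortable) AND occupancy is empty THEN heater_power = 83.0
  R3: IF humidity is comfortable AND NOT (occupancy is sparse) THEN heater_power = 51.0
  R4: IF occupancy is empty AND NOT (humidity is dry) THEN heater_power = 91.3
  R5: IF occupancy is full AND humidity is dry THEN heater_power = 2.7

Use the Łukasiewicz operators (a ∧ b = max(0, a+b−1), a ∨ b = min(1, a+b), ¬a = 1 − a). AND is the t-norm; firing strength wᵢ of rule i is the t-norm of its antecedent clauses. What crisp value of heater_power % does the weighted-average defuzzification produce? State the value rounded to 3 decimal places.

59.733

R1 (z=43.0): empty=0.72, comfortable=0.50; AND[max(0, a+b−1)] → w = 0.22
R2 (z=83.0): ¬comfortable=1−0.50=0.50, empty=0.72; AND[max(0, a+b−1)] → w = 0.22
R3 (z=51.0): comfortable=0.50, ¬sparse=1−0.88=0.12; AND[max(0, a+b−1)] → w = 0.00
R4 (z=91.3): empty=0.72, ¬dry=1−0.35=0.65; AND[max(0, a+b−1)] → w = 0.37
R5 (z=2.7): full=0.88, dry=0.35; AND[max(0, a+b−1)] → w = 0.23
Weighted average = (0.22·43.0 + 0.22·83.0 + 0.00·51.0 + 0.37·91.3 + 0.23·2.7) / (0.22 + 0.22 + 0.00 + 0.37 + 0.23)
  = 62.1220 / 1.0400 = 59.733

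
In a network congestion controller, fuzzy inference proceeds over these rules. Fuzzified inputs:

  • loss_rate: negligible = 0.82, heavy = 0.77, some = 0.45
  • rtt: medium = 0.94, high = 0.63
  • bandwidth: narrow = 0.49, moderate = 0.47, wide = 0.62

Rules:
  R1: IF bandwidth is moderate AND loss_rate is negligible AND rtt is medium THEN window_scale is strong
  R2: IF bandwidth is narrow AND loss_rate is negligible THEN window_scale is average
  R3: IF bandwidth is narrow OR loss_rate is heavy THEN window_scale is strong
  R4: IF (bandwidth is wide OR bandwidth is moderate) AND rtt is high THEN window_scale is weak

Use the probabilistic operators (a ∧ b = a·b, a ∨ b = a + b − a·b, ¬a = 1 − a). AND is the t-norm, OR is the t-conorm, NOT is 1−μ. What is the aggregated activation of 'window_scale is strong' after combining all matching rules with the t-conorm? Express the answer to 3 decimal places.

R1: moderate=0.47, negligible=0.82, medium=0.94; AND[a·b] → w = 0.3623
R2: narrow=0.49, negligible=0.82; AND[a·b] → w = 0.4018
R3: narrow=0.49, heavy=0.77; OR[a + b − a·b] → w = 0.8827
R4: (wide=0.62 OR moderate=0.47) = 0.7986; AND[a·b] with high=0.63 → w = 0.5031
Rules with consequent 'strong': {R1, R3} → strengths 0.3623, 0.8827
Aggregate via t-conorm [a + b − a·b]: 0.9252

0.925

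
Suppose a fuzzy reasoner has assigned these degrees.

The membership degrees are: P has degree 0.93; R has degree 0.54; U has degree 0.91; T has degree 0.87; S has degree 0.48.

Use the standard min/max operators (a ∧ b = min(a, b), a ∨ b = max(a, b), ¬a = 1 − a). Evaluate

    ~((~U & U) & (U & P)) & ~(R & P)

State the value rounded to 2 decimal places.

0.46

~U = 1 − 0.91 = 0.09
~U & U = min(a, b) on (0.09, 0.91) = 0.09
U & P = min(a, b) on (0.91, 0.93) = 0.91
(~U & U) & (U & P) = min(a, b) on (0.09, 0.91) = 0.09
~((~U & U) & (U & P)) = 1 − 0.09 = 0.91
R & P = min(a, b) on (0.54, 0.93) = 0.54
~(R & P) = 1 − 0.54 = 0.46
~((~U & U) & (U & P)) & ~(R & P) = min(a, b) on (0.91, 0.46) = 0.46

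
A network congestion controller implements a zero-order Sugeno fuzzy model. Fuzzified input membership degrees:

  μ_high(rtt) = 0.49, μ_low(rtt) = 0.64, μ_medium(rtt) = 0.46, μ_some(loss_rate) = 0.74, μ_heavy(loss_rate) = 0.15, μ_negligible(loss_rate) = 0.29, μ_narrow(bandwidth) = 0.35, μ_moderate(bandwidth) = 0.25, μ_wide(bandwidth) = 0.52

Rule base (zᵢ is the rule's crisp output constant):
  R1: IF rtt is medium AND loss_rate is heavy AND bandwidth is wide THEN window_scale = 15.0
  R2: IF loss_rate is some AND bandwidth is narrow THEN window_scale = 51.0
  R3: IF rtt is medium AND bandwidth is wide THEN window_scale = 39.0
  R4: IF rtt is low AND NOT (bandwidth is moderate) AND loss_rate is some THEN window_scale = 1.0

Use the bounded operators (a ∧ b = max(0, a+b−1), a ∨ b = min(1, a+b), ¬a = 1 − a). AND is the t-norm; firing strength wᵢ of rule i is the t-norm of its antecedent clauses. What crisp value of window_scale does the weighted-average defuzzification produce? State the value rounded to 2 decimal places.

21.45

R1 (z=15.0): medium=0.46, heavy=0.15, wide=0.52; AND[max(0, a+b−1)] → w = 0.00
R2 (z=51.0): some=0.74, narrow=0.35; AND[max(0, a+b−1)] → w = 0.09
R3 (z=39.0): medium=0.46, wide=0.52; AND[max(0, a+b−1)] → w = 0.00
R4 (z=1.0): low=0.64, ¬moderate=1−0.25=0.75, some=0.74; AND[max(0, a+b−1)] → w = 0.13
Weighted average = (0.00·15.0 + 0.09·51.0 + 0.00·39.0 + 0.13·1.0) / (0.00 + 0.09 + 0.00 + 0.13)
  = 4.7200 / 0.2200 = 21.45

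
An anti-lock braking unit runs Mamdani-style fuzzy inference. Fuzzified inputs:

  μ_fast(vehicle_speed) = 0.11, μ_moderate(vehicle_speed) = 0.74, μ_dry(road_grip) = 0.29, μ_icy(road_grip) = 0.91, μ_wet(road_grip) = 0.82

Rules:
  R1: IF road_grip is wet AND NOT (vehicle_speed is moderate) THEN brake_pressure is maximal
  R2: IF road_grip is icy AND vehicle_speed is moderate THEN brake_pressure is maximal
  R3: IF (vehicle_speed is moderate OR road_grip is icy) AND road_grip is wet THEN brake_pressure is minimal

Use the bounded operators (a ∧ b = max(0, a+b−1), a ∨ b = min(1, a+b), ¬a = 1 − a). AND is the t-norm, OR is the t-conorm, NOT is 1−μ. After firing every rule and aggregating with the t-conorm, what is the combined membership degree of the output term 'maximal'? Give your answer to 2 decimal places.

R1: wet=0.82, ¬moderate=1−0.74=0.26; AND[max(0, a+b−1)] → w = 0.08
R2: icy=0.91, moderate=0.74; AND[max(0, a+b−1)] → w = 0.65
R3: (moderate=0.74 OR icy=0.91) = 1.00; AND[max(0, a+b−1)] with wet=0.82 → w = 0.82
Rules with consequent 'maximal': {R1, R2} → strengths 0.08, 0.65
Aggregate via t-conorm [min(1, a+b)]: 0.73

0.73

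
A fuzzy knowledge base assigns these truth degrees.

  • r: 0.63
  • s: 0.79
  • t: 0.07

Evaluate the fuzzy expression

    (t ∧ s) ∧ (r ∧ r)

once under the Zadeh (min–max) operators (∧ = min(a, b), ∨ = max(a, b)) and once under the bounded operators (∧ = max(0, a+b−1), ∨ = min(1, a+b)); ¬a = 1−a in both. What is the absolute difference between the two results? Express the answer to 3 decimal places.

Under Zadeh (min–max):
  t ∧ s = min(a, b) on (0.07, 0.79) = 0.07
  r ∧ r = min(a, b) on (0.63, 0.63) = 0.63
  (t ∧ s) ∧ (r ∧ r) = min(a, b) on (0.07, 0.63) = 0.07
  → value = 0.0700
Under bounded:
  t ∧ s = max(0, a+b−1) on (0.07, 0.79) = 0.00
  r ∧ r = max(0, a+b−1) on (0.63, 0.63) = 0.26
  (t ∧ s) ∧ (r ∧ r) = max(0, a+b−1) on (0.00, 0.26) = 0.00
  → value = 0.0000
|0.0700 − 0.0000| = 0.070

0.070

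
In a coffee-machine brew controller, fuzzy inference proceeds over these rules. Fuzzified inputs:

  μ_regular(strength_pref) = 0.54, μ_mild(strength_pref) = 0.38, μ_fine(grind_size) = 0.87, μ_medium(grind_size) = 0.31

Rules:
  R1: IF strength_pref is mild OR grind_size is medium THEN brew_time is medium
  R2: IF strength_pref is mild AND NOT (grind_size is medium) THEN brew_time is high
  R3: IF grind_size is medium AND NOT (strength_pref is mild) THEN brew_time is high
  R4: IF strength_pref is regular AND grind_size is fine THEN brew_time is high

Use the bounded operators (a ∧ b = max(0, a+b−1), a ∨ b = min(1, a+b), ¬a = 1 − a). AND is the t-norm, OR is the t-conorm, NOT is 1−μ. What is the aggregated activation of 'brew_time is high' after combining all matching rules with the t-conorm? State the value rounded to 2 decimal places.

0.48

R1: mild=0.38, medium=0.31; OR[min(1, a+b)] → w = 0.69
R2: mild=0.38, ¬medium=1−0.31=0.69; AND[max(0, a+b−1)] → w = 0.07
R3: medium=0.31, ¬mild=1−0.38=0.62; AND[max(0, a+b−1)] → w = 0.00
R4: regular=0.54, fine=0.87; AND[max(0, a+b−1)] → w = 0.41
Rules with consequent 'high': {R2, R3, R4} → strengths 0.07, 0.00, 0.41
Aggregate via t-conorm [min(1, a+b)]: 0.48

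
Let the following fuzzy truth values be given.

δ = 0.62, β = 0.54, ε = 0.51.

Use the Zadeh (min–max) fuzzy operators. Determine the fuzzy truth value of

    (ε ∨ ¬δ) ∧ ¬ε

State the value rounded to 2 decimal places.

¬δ = 1 − 0.62 = 0.38
ε ∨ ¬δ = max(a, b) on (0.51, 0.38) = 0.51
¬ε = 1 − 0.51 = 0.49
(ε ∨ ¬δ) ∧ ¬ε = min(a, b) on (0.51, 0.49) = 0.49

0.49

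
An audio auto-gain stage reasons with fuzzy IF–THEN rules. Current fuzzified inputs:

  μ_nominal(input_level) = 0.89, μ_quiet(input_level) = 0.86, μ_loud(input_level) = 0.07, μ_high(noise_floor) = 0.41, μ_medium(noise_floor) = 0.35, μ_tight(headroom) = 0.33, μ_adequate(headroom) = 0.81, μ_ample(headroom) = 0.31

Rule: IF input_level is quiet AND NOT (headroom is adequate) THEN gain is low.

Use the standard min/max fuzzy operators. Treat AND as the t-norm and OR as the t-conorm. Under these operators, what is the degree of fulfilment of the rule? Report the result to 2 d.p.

0.19

firing strength: quiet=0.86, ¬adequate=1−0.81=0.19; AND[min(a, b)] → w = 0.19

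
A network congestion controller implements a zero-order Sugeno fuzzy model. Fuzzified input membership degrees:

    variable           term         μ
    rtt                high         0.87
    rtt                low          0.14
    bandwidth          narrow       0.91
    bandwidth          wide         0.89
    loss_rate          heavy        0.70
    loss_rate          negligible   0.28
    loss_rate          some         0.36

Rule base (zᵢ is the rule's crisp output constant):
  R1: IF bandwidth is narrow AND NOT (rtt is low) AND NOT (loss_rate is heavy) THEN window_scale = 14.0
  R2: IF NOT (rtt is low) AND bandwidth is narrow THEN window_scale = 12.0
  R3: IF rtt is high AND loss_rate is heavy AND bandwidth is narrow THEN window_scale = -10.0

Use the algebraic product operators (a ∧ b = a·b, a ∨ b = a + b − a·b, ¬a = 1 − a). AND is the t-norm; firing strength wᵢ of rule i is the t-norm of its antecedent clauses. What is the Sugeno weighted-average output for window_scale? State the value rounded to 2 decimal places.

R1 (z=14.0): narrow=0.91, ¬low=1−0.14=0.86, ¬heavy=1−0.70=0.30; AND[a·b] → w = 0.2348
R2 (z=12.0): ¬low=1−0.14=0.86, narrow=0.91; AND[a·b] → w = 0.7826
R3 (z=-10.0): high=0.87, heavy=0.70, narrow=0.91; AND[a·b] → w = 0.5542
Weighted average = (0.2348·14.0 + 0.7826·12.0 + 0.5542·-10.0) / (0.2348 + 0.7826 + 0.5542)
  = 7.1362 / 1.5716 = 4.54

4.54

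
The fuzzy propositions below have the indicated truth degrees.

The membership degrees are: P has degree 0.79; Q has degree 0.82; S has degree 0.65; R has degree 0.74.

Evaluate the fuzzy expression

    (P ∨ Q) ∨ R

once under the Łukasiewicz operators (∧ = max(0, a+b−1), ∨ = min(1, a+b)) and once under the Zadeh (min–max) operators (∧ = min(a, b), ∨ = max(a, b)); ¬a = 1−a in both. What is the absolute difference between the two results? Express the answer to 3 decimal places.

Under Łukasiewicz:
  P ∨ Q = min(1, a+b) on (0.79, 0.82) = 1.00
  (P ∨ Q) ∨ R = min(1, a+b) on (1.00, 0.74) = 1.00
  → value = 1.0000
Under Zadeh (min–max):
  P ∨ Q = max(a, b) on (0.79, 0.82) = 0.82
  (P ∨ Q) ∨ R = max(a, b) on (0.82, 0.74) = 0.82
  → value = 0.8200
|1.0000 − 0.8200| = 0.180

0.180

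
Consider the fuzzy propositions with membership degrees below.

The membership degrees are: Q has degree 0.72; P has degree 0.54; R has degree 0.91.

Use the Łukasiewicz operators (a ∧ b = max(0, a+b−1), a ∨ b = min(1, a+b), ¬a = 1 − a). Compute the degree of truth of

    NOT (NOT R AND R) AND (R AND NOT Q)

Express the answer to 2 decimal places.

0.19

NOT R = 1 − 0.91 = 0.09
NOT R AND R = max(0, a+b−1) on (0.09, 0.91) = 0.00
NOT (NOT R AND R) = 1 − 0.00 = 1.00
NOT Q = 1 − 0.72 = 0.28
R AND NOT Q = max(0, a+b−1) on (0.91, 0.28) = 0.19
NOT (NOT R AND R) AND (R AND NOT Q) = max(0, a+b−1) on (1.00, 0.19) = 0.19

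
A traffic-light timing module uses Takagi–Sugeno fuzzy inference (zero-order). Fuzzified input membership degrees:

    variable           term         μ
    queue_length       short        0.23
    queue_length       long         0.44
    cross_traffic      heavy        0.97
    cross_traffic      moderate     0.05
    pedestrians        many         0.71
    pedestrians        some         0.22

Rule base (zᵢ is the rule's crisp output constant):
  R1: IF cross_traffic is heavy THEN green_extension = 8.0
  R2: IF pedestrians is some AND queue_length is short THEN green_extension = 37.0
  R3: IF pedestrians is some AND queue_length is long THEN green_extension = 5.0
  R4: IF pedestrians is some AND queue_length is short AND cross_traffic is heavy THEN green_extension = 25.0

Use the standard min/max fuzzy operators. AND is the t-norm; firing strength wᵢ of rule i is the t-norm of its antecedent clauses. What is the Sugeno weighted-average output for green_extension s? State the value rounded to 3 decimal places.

R1 (z=8.0): heavy=0.97 → w = 0.97
R2 (z=37.0): some=0.22, short=0.23; AND[min(a, b)] → w = 0.22
R3 (z=5.0): some=0.22, long=0.44; AND[min(a, b)] → w = 0.22
R4 (z=25.0): some=0.22, short=0.23, heavy=0.97; AND[min(a, b)] → w = 0.22
Weighted average = (0.97·8.0 + 0.22·37.0 + 0.22·5.0 + 0.22·25.0) / (0.97 + 0.22 + 0.22 + 0.22)
  = 22.5000 / 1.6300 = 13.804

13.804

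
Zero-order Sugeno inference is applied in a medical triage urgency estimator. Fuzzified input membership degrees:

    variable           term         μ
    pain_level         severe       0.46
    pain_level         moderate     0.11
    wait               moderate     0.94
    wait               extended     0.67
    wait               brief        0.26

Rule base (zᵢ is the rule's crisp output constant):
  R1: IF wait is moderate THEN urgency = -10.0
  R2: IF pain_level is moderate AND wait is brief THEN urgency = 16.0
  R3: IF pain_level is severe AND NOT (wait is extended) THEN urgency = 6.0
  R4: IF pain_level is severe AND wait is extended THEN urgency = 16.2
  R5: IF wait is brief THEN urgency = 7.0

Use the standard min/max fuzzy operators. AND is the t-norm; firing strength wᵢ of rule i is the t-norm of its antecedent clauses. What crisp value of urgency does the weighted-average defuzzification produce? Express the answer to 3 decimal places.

R1 (z=-10.0): moderate=0.94 → w = 0.94
R2 (z=16.0): moderate=0.11, brief=0.26; AND[min(a, b)] → w = 0.11
R3 (z=6.0): severe=0.46, ¬extended=1−0.67=0.33; AND[min(a, b)] → w = 0.33
R4 (z=16.2): severe=0.46, extended=0.67; AND[min(a, b)] → w = 0.46
R5 (z=7.0): brief=0.26 → w = 0.26
Weighted average = (0.94·-10.0 + 0.11·16.0 + 0.33·6.0 + 0.46·16.2 + 0.26·7.0) / (0.94 + 0.11 + 0.33 + 0.46 + 0.26)
  = 3.6120 / 2.1000 = 1.720

1.720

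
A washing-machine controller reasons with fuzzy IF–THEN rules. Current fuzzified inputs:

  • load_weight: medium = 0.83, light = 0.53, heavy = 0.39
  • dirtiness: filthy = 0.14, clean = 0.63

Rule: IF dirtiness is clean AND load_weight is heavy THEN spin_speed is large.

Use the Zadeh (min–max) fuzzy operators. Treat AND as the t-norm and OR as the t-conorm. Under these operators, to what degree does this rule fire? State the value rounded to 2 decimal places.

0.39

firing strength: clean=0.63, heavy=0.39; AND[min(a, b)] → w = 0.39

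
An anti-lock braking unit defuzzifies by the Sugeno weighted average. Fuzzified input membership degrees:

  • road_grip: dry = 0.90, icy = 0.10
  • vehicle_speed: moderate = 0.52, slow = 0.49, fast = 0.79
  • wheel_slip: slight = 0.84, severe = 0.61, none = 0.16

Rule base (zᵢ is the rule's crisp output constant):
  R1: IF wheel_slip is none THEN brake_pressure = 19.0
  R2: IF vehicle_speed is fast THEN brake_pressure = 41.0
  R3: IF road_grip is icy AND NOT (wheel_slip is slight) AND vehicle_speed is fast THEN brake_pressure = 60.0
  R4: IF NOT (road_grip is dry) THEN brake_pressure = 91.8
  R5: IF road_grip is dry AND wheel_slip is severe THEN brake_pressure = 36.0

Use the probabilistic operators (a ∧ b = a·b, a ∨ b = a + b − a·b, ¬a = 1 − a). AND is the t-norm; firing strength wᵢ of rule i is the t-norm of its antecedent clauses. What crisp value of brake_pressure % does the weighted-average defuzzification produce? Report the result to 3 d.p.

40.414

R1 (z=19.0): none=0.16 → w = 0.1600
R2 (z=41.0): fast=0.79 → w = 0.7900
R3 (z=60.0): icy=0.10, ¬slight=1−0.84=0.16, fast=0.79; AND[a·b] → w = 0.0126
R4 (z=91.8): ¬dry=1−0.90=0.10 → w = 0.1000
R5 (z=36.0): dry=0.90, severe=0.61; AND[a·b] → w = 0.5490
Weighted average = (0.1600·19.0 + 0.7900·41.0 + 0.0126·60.0 + 0.1000·91.8 + 0.5490·36.0) / (0.1600 + 0.7900 + 0.0126 + 0.1000 + 0.5490)
  = 65.1324 / 1.6116 = 40.414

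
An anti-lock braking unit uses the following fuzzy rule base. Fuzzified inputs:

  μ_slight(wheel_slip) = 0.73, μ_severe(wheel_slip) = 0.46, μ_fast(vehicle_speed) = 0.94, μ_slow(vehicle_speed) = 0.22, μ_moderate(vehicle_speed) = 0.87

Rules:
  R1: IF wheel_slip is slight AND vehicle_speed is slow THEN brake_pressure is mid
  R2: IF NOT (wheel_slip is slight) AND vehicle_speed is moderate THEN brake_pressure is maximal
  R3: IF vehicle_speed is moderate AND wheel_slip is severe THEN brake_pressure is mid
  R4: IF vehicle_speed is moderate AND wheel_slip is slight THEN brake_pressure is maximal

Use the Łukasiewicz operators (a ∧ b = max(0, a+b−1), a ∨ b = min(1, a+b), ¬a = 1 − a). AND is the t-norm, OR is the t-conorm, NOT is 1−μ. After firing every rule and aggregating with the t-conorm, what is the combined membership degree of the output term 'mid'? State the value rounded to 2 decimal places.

R1: slight=0.73, slow=0.22; AND[max(0, a+b−1)] → w = 0.00
R2: ¬slight=1−0.73=0.27, moderate=0.87; AND[max(0, a+b−1)] → w = 0.14
R3: moderate=0.87, severe=0.46; AND[max(0, a+b−1)] → w = 0.33
R4: moderate=0.87, slight=0.73; AND[max(0, a+b−1)] → w = 0.60
Rules with consequent 'mid': {R1, R3} → strengths 0.00, 0.33
Aggregate via t-conorm [min(1, a+b)]: 0.33

0.33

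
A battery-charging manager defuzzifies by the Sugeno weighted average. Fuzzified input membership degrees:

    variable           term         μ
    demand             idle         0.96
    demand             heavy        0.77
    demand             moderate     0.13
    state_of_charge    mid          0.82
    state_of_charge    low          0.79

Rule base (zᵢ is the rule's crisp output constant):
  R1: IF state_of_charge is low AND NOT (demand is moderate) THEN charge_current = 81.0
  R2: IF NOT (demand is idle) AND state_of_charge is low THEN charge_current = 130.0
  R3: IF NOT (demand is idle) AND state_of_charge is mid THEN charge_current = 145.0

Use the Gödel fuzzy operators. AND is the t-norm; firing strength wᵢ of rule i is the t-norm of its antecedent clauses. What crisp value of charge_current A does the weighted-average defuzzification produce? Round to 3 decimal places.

86.195

R1 (z=81.0): low=0.79, ¬moderate=1−0.13=0.87; AND[min(a, b)] → w = 0.79
R2 (z=130.0): ¬idle=1−0.96=0.04, low=0.79; AND[min(a, b)] → w = 0.04
R3 (z=145.0): ¬idle=1−0.96=0.04, mid=0.82; AND[min(a, b)] → w = 0.04
Weighted average = (0.79·81.0 + 0.04·130.0 + 0.04·145.0) / (0.79 + 0.04 + 0.04)
  = 74.9900 / 0.8700 = 86.195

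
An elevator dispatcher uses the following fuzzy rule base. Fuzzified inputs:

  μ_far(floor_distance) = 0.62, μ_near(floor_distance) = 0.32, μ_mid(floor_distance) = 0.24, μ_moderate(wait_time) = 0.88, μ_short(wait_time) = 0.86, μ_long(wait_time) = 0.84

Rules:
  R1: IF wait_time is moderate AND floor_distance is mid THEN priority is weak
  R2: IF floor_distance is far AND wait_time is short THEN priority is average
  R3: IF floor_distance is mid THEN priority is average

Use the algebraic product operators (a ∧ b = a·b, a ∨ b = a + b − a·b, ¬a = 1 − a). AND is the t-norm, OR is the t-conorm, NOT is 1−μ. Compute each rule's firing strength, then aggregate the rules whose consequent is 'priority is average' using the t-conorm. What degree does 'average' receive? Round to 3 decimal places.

0.645

R1: moderate=0.88, mid=0.24; AND[a·b] → w = 0.2112
R2: far=0.62, short=0.86; AND[a·b] → w = 0.5332
R3: mid=0.24 → w = 0.2400
Rules with consequent 'average': {R2, R3} → strengths 0.5332, 0.2400
Aggregate via t-conorm [a + b − a·b]: 0.6452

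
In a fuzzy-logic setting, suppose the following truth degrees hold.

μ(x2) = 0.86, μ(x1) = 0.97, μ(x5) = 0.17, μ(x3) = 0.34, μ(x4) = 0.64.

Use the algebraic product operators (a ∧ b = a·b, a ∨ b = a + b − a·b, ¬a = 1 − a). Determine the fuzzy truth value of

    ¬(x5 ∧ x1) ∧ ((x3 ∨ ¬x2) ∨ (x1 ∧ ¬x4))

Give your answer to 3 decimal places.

0.527

x5 ∧ x1 = a·b on (0.1700, 0.9700) = 0.1649
¬(x5 ∧ x1) = 1 − 0.1649 = 0.8351
¬x2 = 1 − 0.8600 = 0.1400
x3 ∨ ¬x2 = a + b − a·b on (0.3400, 0.1400) = 0.4324
¬x4 = 1 − 0.6400 = 0.3600
x1 ∧ ¬x4 = a·b on (0.9700, 0.3600) = 0.3492
(x3 ∨ ¬x2) ∨ (x1 ∧ ¬x4) = a + b − a·b on (0.4324, 0.3492) = 0.6306
¬(x5 ∧ x1) ∧ ((x3 ∨ ¬x2) ∨ (x1 ∧ ¬x4)) = a·b on (0.8351, 0.6306) = 0.5266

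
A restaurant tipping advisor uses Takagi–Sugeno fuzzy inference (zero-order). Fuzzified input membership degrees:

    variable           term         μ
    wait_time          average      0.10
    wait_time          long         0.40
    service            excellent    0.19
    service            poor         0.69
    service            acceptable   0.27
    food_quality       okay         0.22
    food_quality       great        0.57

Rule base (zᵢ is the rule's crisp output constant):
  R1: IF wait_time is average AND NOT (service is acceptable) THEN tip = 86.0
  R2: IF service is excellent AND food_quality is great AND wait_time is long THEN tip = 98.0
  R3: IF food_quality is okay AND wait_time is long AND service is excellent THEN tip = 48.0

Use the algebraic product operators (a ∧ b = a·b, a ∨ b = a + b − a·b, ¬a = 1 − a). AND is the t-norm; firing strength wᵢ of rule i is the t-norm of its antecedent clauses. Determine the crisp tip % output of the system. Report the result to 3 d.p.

85.132

R1 (z=86.0): average=0.10, ¬acceptable=1−0.27=0.73; AND[a·b] → w = 0.0730
R2 (z=98.0): excellent=0.19, great=0.57, long=0.40; AND[a·b] → w = 0.0433
R3 (z=48.0): okay=0.22, long=0.40, excellent=0.19; AND[a·b] → w = 0.0167
Weighted average = (0.0730·86.0 + 0.0433·98.0 + 0.0167·48.0) / (0.0730 + 0.0433 + 0.0167)
  = 11.3259 / 0.1330 = 85.132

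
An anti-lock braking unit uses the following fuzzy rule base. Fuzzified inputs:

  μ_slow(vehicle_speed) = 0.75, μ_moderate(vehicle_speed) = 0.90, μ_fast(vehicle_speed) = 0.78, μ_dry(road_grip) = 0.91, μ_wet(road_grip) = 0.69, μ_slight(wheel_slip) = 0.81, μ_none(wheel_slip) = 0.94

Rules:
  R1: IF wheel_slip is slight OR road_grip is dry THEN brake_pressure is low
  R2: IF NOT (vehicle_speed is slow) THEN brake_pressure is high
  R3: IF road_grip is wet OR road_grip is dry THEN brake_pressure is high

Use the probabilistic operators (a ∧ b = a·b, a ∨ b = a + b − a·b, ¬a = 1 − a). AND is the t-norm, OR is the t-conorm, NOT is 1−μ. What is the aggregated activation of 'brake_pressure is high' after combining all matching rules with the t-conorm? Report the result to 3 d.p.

R1: slight=0.81, dry=0.91; OR[a + b − a·b] → w = 0.9829
R2: ¬slow=1−0.75=0.25 → w = 0.2500
R3: wet=0.69, dry=0.91; OR[a + b − a·b] → w = 0.9721
Rules with consequent 'high': {R2, R3} → strengths 0.2500, 0.9721
Aggregate via t-conorm [a + b − a·b]: 0.9791

0.979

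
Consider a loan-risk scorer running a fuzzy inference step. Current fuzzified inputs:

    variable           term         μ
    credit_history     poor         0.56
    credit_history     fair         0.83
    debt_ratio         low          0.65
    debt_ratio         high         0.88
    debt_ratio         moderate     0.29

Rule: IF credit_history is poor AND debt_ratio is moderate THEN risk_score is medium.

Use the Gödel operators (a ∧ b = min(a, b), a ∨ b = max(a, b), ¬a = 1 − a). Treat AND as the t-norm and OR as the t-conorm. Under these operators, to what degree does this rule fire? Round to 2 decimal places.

0.29

firing strength: poor=0.56, moderate=0.29; AND[min(a, b)] → w = 0.29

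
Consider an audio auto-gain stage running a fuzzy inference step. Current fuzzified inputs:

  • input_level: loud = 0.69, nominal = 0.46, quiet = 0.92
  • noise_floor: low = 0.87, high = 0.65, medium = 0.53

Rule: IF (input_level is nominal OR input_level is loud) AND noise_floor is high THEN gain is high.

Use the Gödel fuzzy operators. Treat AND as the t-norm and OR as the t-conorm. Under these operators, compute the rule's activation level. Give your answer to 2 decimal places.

firing strength: (nominal=0.46 OR loud=0.69) = 0.69; AND[min(a, b)] with high=0.65 → w = 0.65

0.65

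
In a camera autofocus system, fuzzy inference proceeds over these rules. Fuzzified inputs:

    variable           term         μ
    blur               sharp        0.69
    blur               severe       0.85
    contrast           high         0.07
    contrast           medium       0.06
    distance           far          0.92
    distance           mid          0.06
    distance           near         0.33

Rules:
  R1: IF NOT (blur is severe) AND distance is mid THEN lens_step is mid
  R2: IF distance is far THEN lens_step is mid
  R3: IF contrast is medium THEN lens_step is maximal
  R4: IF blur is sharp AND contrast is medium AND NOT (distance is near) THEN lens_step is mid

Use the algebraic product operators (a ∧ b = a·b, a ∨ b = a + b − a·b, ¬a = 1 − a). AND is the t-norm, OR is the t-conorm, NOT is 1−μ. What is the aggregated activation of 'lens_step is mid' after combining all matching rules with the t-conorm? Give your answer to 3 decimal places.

R1: ¬severe=1−0.85=0.15, mid=0.06; AND[a·b] → w = 0.0090
R2: far=0.92 → w = 0.9200
R3: medium=0.06 → w = 0.0600
R4: sharp=0.69, medium=0.06, ¬near=1−0.33=0.67; AND[a·b] → w = 0.0277
Rules with consequent 'mid': {R1, R2, R4} → strengths 0.0090, 0.9200, 0.0277
Aggregate via t-conorm [a + b − a·b]: 0.9229

0.923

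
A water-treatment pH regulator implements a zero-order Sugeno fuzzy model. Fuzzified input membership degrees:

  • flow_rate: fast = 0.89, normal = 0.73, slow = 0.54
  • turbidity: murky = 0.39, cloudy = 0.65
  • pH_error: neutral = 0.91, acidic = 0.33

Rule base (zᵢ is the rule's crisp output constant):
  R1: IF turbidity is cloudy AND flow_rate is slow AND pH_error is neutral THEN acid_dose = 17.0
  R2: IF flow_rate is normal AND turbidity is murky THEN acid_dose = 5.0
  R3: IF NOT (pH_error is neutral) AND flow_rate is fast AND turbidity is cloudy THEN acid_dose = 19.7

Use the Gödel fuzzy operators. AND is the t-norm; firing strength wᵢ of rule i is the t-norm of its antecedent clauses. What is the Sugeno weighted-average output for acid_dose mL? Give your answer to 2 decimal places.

R1 (z=17.0): cloudy=0.65, slow=0.54, neutral=0.91; AND[min(a, b)] → w = 0.54
R2 (z=5.0): normal=0.73, murky=0.39; AND[min(a, b)] → w = 0.39
R3 (z=19.7): ¬neutral=1−0.91=0.09, fast=0.89, cloudy=0.65; AND[min(a, b)] → w = 0.09
Weighted average = (0.54·17.0 + 0.39·5.0 + 0.09·19.7) / (0.54 + 0.39 + 0.09)
  = 12.9030 / 1.0200 = 12.65

12.65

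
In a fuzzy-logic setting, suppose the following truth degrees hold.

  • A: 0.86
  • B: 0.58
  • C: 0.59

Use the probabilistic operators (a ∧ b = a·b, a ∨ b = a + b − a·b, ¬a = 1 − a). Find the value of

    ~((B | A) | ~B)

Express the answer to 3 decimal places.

B | A = a + b − a·b on (0.5800, 0.8600) = 0.9412
~B = 1 − 0.5800 = 0.4200
(B | A) | ~B = a + b − a·b on (0.9412, 0.4200) = 0.9659
~((B | A) | ~B) = 1 − 0.9659 = 0.0341

0.034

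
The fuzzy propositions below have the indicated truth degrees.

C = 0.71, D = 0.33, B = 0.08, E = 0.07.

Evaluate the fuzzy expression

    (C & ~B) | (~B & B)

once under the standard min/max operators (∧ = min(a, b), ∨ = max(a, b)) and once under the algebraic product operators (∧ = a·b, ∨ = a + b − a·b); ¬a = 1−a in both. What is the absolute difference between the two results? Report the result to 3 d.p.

Under standard min/max:
  ~B = 1 − 0.08 = 0.92
  C & ~B = min(a, b) on (0.71, 0.92) = 0.71
  ~B = 1 − 0.08 = 0.92
  ~B & B = min(a, b) on (0.92, 0.08) = 0.08
  (C & ~B) | (~B & B) = max(a, b) on (0.71, 0.08) = 0.71
  → value = 0.7100
Under algebraic product:
  ~B = 1 − 0.0800 = 0.9200
  C & ~B = a·b on (0.7100, 0.9200) = 0.6532
  ~B = 1 − 0.0800 = 0.9200
  ~B & B = a·b on (0.9200, 0.0800) = 0.0736
  (C & ~B) | (~B & B) = a + b − a·b on (0.6532, 0.0736) = 0.6787
  → value = 0.6787
|0.7100 − 0.6787| = 0.031

0.031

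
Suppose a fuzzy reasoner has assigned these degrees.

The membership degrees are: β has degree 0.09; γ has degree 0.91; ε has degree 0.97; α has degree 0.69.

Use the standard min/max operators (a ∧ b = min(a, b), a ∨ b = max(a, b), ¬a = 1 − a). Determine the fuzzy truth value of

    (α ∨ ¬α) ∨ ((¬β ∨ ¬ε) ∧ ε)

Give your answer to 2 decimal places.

0.91

¬α = 1 − 0.69 = 0.31
α ∨ ¬α = max(a, b) on (0.69, 0.31) = 0.69
¬β = 1 − 0.09 = 0.91
¬ε = 1 − 0.97 = 0.03
¬β ∨ ¬ε = max(a, b) on (0.91, 0.03) = 0.91
(¬β ∨ ¬ε) ∧ ε = min(a, b) on (0.91, 0.97) = 0.91
(α ∨ ¬α) ∨ ((¬β ∨ ¬ε) ∧ ε) = max(a, b) on (0.69, 0.91) = 0.91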